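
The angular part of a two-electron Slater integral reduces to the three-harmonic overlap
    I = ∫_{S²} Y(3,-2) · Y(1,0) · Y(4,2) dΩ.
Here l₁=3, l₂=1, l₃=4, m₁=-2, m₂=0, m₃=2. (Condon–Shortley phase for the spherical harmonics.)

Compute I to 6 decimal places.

Checks pass: Σm=0; 8 even; l₃=4∈[2,4].
(2·3+1)(2·1+1)(2·4+1) = 189
Δ: 0! 6! 2! / 9! → 1/252
sum: t=0:+1/36 = 1/36
3j²(3 1 4; 0 0 0) = Δ·Π!·Σ² = 4/63  (sign +1)
sum: t=0:+1/120 = 1/120
3j²(3 1 4; -2 0 2) = Δ·Π!·Σ² = 1/21  (sign +1)
combine: 4πI² = 189·4/63·1/21 = 4/7
take √, sign +1: I = 0.21324362

0.213244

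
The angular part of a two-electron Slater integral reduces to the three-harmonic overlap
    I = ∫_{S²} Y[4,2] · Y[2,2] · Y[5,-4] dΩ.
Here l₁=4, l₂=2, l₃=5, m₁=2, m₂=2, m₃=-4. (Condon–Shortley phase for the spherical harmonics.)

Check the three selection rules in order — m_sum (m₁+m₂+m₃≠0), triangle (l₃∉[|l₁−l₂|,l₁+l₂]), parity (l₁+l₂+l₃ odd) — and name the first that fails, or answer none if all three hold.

m₁+m₂+m₃ = 2 + 2 − 4 = 0  ✓
triangle: |4−2|=2 ≤ l₃=5 ≤ 4+2=6  ✓
parity: l₁+l₂+l₃ = 11 is odd  ✗

parity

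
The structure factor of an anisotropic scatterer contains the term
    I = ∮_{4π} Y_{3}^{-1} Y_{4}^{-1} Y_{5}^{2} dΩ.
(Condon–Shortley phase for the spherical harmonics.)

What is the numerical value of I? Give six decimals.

0.148044

m-sum 0 ✓  L=12 even ✓  1≤5≤7 ✓
Π(2lᵢ+1) = 7×9×11 = 693
triangle coeff Δ(3,4,5) = 1/180180
Σ_t [0,2]: t=0:+1/576 t=1:−1/144 t=2:+1/576 = -1/288
(3j)²=20/1001 [(3 4 5; 0 0 0)], sign=+1
Σ_t [0,2]: t=0:+1/1728 t=1:−1/288 t=2:+1/960 = -1/540
(3j)²=128/6435 [(3 4 5; -1 -1 2)], sign=+1
⇒ 4πI² = 512/1859
I = (+1)√(512/1859/(4π)) = 0.14804384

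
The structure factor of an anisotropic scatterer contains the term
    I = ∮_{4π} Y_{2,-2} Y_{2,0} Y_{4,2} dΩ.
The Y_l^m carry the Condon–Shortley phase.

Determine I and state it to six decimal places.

0.156078

Checks pass: Σm=0; 8 even; l₃=4∈[0,4].
(2·2+1)(2·2+1)(2·4+1) = 225
Δ: 0! 4! 4! / 9! → 1/630
sum: t=0:+1/16 = 1/16
3j²(2 2 4; 0 0 0) = Δ·Π!·Σ² = 2/35  (sign +1)
sum: t=0:+1/96 = 1/96
3j²(2 2 4; -2 0 2) = Δ·Π!·Σ² = 1/42  (sign +1)
combine: 4πI² = 225·2/35·1/42 = 15/49
take √, sign +1: I = 0.15607835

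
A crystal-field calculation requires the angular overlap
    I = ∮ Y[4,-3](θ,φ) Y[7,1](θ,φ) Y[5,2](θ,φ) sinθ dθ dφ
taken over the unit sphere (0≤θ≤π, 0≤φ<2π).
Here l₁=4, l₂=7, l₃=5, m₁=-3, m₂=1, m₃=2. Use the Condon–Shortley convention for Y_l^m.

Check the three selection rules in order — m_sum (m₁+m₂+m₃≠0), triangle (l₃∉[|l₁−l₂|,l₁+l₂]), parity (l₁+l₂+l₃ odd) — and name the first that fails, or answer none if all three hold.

azimuthal sum: -3 + 1 + 2 = 0  ✓
3 ≤ 5 ≤ 11 (triangle on l)  ✓
L = 4 + 7 + 5 = 16 (even)  ✓

none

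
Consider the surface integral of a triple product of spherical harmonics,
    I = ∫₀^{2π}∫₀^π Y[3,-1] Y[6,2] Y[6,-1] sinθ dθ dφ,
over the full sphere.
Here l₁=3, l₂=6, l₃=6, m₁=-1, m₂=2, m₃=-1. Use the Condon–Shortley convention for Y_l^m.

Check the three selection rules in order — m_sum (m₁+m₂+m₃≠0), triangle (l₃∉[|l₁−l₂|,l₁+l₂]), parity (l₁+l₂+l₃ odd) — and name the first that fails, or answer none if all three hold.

Σmᵢ = 0  ✓
l₃∈[|l₁−l₂|,l₁+l₂]=[3,9], have l₃=6  ✓
Σlᵢ = 15 ⇒ odd  ✗

parity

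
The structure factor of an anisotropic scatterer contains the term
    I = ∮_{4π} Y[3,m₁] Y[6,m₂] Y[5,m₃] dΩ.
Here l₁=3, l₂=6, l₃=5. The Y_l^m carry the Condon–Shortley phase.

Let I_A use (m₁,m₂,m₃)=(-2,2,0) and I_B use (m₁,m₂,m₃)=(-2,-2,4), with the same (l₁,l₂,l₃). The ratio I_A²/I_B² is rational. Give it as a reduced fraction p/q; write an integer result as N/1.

l's match ⇒ only the (l;m) 3-j factors differ between A and B.
A: triangle coeff Δ(3,6,5) = 1/675675; Σ_t [3,4]: t=3:−1/8640 t=4:+1/13824 = -1/23040; (3j)²=2/429 [(3 6 5; -2 2 0)], sign=+1
B: triangle coeff Δ(3,6,5) = 1/675675; Σ_t [3,4]: t=3:−1/60480 t=4:+1/967680 = -1/64512; (3j)²=15/1001 [(3 6 5; -2 -2 4)], sign=+1
I_A²/I_B² = (2/429)/(15/1001) = 14/45

14/45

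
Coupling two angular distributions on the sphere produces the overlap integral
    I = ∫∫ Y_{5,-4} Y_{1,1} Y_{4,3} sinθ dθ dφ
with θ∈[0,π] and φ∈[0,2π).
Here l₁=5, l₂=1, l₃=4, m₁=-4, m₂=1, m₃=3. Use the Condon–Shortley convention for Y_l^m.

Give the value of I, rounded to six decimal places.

0.294638

m-sum 0 ✓  L=10 even ✓  4≤4≤6 ✓
Π(2lᵢ+1) = 11×3×9 = 297
triangle coeff Δ(5,1,4) = 1/495
Σ_t [1,1]: t=1:−1/576 = -1/576
(3j)²=5/99 [(5 1 4; 0 0 0)], sign=-1
Σ_t [2,2]: t=2:+1/10080 = 1/10080
(3j)²=4/55 [(5 1 4; -4 1 3)], sign=-1
⇒ 4πI² = 12/11
I = (+1)√(12/11/(4π)) = 0.29463840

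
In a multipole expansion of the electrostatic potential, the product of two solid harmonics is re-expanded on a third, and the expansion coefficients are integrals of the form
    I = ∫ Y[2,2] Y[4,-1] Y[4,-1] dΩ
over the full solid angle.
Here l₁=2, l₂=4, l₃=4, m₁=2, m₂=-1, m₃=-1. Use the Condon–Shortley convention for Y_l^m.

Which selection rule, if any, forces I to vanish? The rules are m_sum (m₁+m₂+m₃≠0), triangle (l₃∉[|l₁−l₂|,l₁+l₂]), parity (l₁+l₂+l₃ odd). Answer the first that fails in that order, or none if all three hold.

none

Σmᵢ = 0  ✓
l₃∈[|l₁−l₂|,l₁+l₂]=[2,6], have l₃=4  ✓
Σlᵢ = 10 ⇒ even  ✓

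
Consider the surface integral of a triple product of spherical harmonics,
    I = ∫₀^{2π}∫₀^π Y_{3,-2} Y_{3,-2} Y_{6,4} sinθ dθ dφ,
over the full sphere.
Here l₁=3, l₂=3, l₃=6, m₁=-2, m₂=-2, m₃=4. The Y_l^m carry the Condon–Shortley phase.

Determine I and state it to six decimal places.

0.266131

m-sum 0 ✓  L=12 even ✓  0≤6≤6 ✓
Π(2lᵢ+1) = 7×7×13 = 637
triangle coeff Δ(3,3,6) = 1/12012
Σ_t [0,0]: t=0:+1/1296 = 1/1296
(3j)²=100/3003 [(3 3 6; 0 0 0)], sign=+1
Σ_t [0,0]: t=0:+1/14400 = 1/14400
(3j)²=6/143 [(3 3 6; -2 -2 4)], sign=+1
⇒ 4πI² = 1400/1573
I = (+1)√(1400/1573/(4π)) = 0.26613055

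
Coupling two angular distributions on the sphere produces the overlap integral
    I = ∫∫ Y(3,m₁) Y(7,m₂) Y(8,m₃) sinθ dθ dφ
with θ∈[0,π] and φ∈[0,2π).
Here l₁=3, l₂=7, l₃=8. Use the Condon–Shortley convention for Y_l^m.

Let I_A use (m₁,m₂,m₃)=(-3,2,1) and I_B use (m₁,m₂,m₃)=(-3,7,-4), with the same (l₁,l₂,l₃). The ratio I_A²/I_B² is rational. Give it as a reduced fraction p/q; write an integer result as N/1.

Same 3,7,8: normalisation and zero-m 3j drop out of the ratio.
A: Δ: 2! 4! 12! / 19! → 1/5290740; sum: t=2:+1/29030400 = 1/29030400; 3j²(3 7 8; -3 2 1) = Δ·Π!·Σ² = 54/4199  (sign -1)
B: Δ: 2! 4! 12! / 19! → 1/5290740; sum: t=2:+1/22992076800 = 1/22992076800; 3j²(3 7 8; -3 7 -4) = Δ·Π!·Σ² = 1/3876  (sign +1)
I_A²/I_B² = (54/4199)/(1/3876) = 648/13

648/13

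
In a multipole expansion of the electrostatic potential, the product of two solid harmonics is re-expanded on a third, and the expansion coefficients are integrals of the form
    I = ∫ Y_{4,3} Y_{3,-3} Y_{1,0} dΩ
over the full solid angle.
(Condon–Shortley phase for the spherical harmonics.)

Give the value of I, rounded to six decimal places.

m-sum 0 ✓  L=8 even ✓  1≤1≤7 ✓
Π(2lᵢ+1) = 9×7×3 = 189
triangle coeff Δ(4,3,1) = 1/252
Σ_t [3,3]: t=3:−1/36 = -1/36
(3j)²=4/63 [(4 3 1; 0 0 0)], sign=+1
Σ_t [0,0]: t=0:+1/720 = 1/720
(3j)²=1/36 [(4 3 1; 3 -3 0)], sign=-1
⇒ 4πI² = 1/3
I = (-1)√(1/3/(4π)) = -0.16286750

-0.162868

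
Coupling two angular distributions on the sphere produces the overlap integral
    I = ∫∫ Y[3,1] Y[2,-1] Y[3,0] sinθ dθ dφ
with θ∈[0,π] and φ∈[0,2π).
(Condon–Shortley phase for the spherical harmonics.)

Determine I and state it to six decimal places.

-0.059471

Rules hold: Σm=0, L=8 even, 1≤3≤5.
N = 7·5·7 = 245
Δ = 2!·4!·2!/9! = 1/3780
Racah Σ t=0..2: t=0:+1/24 t=1:−1/4 t=2:+1/24 = -1/6
⇒ 3j(3 2 3; 0 0 0)² = 4/105, sgn +1
Racah Σ t=0..1: t=0:+1/8 t=1:−1/12 = 1/24
⇒ 3j(3 2 3; 1 -1 0)² = 1/210, sgn -1
4πI² = N·(3j₀)²·(3jₘ)² = 2/45
I = -1·√(0.0444444/4π) = -0.05947080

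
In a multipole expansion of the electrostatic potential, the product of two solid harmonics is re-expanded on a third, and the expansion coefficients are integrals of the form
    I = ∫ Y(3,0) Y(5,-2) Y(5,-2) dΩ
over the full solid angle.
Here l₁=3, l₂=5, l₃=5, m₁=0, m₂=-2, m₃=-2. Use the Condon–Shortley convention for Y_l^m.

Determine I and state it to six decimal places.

0.000000

Σmᵢ = -4 ≠ 0, so the φ-integral vanishes; I = 0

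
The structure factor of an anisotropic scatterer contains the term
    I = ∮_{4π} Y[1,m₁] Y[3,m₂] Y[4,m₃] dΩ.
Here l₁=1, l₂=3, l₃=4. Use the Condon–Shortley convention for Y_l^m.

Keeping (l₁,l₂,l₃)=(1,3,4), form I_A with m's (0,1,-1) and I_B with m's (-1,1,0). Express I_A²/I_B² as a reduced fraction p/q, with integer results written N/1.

l's match ⇒ only the (l;m) 3-j factors differ between A and B.
A: triangle coeff Δ(1,3,4) = 1/252; Σ_t [0,0]: t=0:+1/48 = 1/48; (3j)²=5/84 [(1 3 4; 0 1 -1)], sign=-1
B: triangle coeff Δ(1,3,4) = 1/252; Σ_t [0,0]: t=0:+1/96 = 1/96; (3j)²=1/42 [(1 3 4; -1 1 0)], sign=+1
I_A²/I_B² = (5/84)/(1/42) = 5/2

5/2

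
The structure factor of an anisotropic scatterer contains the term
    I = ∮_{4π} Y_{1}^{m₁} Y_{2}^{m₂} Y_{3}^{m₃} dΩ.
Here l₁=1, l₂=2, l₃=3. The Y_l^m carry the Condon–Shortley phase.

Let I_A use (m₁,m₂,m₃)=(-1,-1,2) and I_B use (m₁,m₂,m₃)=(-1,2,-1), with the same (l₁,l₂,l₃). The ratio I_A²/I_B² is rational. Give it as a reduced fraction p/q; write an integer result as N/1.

l's match ⇒ only the (l;m) 3-j factors differ between A and B.
A: triangle coeff Δ(1,2,3) = 1/105; Σ_t [0,0]: t=0:+1/12 = 1/12; (3j)²=2/21 [(1 2 3; -1 -1 2)], sign=-1
B: triangle coeff Δ(1,2,3) = 1/105; Σ_t [0,0]: t=0:+1/48 = 1/48; (3j)²=1/105 [(1 2 3; -1 2 -1)], sign=+1
I_A²/I_B² = (2/21)/(1/105) = 10/1

10/1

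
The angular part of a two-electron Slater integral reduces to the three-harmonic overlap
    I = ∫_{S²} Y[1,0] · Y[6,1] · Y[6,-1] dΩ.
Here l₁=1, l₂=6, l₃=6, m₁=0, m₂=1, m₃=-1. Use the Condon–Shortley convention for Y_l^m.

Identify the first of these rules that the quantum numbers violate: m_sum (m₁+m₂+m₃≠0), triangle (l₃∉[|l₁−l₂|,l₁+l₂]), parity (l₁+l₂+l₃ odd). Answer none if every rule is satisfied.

Σmᵢ = 0  ✓
l₃∈[|l₁−l₂|,l₁+l₂]=[5,7], have l₃=6  ✓
Σlᵢ = 13 ⇒ odd  ✗

parity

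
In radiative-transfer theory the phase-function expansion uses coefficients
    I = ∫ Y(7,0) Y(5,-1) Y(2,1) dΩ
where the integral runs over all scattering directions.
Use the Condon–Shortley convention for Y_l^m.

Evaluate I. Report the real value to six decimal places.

0.177378

Checks pass: Σm=0; 14 even; l₃=2∈[2,12].
(2·7+1)(2·5+1)(2·2+1) = 825
Δ: 10! 4! 0! / 15! → 1/15015
sum: t=5:−1/57600 = -1/57600
3j²(7 5 2; 0 0 0) = Δ·Π!·Σ² = 21/715  (sign -1)
sum: t=4:+1/103680 = 1/103680
3j²(7 5 2; 0 -1 1) = Δ·Π!·Σ² = 7/429  (sign -1)
combine: 4πI² = 825·21/715·7/429 = 735/1859
take √, sign +1: I = 0.17737771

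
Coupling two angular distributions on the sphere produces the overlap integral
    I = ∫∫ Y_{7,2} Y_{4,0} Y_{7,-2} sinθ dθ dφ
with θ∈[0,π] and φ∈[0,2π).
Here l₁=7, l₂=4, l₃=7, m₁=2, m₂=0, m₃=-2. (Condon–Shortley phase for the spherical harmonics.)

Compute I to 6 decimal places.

Checks pass: Σm=0; 18 even; l₃=7∈[3,11].
(2·7+1)(2·4+1)(2·7+1) = 2025
Δ: 4! 10! 4! / 19! → 1/58198140
sum: t=0:+1/17418240 t=1:−1/622080 t=2:+1/230400 t=3:−1/622080 t=4:+1/17418240 = 1/806400
3j²(7 4 7; 0 0 0) = Δ·Π!·Σ² = 2268/230945  (sign -1)
sum: t=0:+1/8294400 t=1:−1/622080 t=2:+1/483840 t=3:−1/2903040 t=4:+1/209018880 = 251/1045094400
3j²(7 4 7; 2 0 -2) = Δ·Π!·Σ² = 63001/58198140  (sign -1)
combine: 4πI² = 2025·2268/230945·63001/58198140 = 45927729/2133423721
take √, sign +1: I = 0.04138986

0.041390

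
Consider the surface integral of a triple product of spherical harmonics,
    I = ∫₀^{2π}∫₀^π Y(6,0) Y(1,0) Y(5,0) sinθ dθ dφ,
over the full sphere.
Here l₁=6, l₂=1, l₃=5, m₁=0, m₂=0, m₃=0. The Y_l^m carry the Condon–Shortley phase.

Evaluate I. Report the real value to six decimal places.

0.245154

Checks pass: Σm=0; 12 even; l₃=5∈[5,7].
(2·6+1)(2·1+1)(2·5+1) = 429
Δ: 2! 10! 0! / 13! → 1/858
sum: t=1:−1/14400 = -1/14400
3j²(6 1 5; 0 0 0) = Δ·Π!·Σ² = 6/143  (sign +1)
(m-triple is (0,0,0) — same symbol as above.)
combine: 4πI² = 429·6/143·6/143 = 108/143
take √, sign +1: I = 0.24515397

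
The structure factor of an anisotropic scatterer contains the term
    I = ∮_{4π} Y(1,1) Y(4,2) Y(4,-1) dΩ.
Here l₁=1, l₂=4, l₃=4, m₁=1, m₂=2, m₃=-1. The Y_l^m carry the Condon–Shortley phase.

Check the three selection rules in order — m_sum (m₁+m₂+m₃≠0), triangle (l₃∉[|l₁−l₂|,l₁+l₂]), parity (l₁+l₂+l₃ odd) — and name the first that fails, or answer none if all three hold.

azimuthal sum: 1 + 2 − 1 = 2  ✗
3 ≤ 4 ≤ 5 (triangle on l)
L = 1 + 4 + 4 = 9 (odd)

m_sum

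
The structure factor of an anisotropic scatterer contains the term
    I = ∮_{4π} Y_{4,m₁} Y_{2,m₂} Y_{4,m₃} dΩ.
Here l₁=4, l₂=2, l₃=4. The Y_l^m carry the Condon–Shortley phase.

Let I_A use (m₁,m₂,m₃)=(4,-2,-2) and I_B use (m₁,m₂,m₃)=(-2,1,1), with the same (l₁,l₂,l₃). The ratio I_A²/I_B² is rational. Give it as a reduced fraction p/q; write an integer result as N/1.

l's match ⇒ only the (l;m) 3-j factors differ between A and B.
A: triangle coeff Δ(4,2,4) = 1/13860; Σ_t [0,0]: t=0:+1/2880 = 1/2880; (3j)²=2/165 [(4 2 4; 4 -2 -2)], sign=+1
B: triangle coeff Δ(4,2,4) = 1/13860; Σ_t [1,2]: t=1:−1/240 t=2:+1/96 = 1/160; (3j)²=27/1540 [(4 2 4; -2 1 1)], sign=-1
I_A²/I_B² = (2/165)/(27/1540) = 56/81

56/81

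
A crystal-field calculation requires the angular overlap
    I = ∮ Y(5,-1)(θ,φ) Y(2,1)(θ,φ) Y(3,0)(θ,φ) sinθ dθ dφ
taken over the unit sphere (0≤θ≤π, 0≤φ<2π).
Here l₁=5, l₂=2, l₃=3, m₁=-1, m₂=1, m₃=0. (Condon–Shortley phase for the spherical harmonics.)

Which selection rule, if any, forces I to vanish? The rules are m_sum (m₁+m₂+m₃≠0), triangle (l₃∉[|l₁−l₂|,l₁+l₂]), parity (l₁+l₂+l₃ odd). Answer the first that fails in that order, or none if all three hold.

Σmᵢ = 0  ✓
l₃∈[|l₁−l₂|,l₁+l₂]=[3,7], have l₃=3  ✓
Σlᵢ = 10 ⇒ even  ✓

none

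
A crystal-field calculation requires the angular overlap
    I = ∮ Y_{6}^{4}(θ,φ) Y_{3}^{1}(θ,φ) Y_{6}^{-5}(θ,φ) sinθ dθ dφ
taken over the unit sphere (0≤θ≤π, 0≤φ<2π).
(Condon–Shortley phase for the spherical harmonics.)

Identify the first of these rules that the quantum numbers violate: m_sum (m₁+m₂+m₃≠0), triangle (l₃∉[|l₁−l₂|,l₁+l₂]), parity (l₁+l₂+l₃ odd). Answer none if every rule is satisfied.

parity

azimuthal sum: 4 + 1 − 5 = 0  ✓
3 ≤ 6 ≤ 9 (triangle on l)  ✓
L = 6 + 3 + 6 = 15 (odd)  ✗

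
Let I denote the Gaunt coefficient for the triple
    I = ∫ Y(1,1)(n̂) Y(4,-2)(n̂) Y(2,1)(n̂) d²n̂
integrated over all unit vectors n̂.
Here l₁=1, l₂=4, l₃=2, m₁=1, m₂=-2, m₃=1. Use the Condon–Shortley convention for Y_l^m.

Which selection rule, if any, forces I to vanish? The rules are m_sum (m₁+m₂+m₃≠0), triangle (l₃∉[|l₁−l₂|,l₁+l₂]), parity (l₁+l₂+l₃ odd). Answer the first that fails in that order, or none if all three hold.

azimuthal sum: 1 − 2 + 1 = 0  ✓
3 ≤ 2 ≤ 5 (triangle on l)  ✗
L = 1 + 4 + 2 = 7 (odd)

triangle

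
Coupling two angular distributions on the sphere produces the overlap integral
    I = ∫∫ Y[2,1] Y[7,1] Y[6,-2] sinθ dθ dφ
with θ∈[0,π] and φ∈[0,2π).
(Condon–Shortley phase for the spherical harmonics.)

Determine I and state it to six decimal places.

0.000000

l₁+l₂+l₃=15 is odd: 3j(l;000)=0 ⇒ I=0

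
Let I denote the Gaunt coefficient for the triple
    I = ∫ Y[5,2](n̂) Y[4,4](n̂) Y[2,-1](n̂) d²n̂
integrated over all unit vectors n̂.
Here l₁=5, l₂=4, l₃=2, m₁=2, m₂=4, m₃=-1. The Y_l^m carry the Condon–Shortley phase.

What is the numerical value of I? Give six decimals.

m-sum = 2 + 4 − 1 = 5 ≠ 0 ⇒ I = 0

0.000000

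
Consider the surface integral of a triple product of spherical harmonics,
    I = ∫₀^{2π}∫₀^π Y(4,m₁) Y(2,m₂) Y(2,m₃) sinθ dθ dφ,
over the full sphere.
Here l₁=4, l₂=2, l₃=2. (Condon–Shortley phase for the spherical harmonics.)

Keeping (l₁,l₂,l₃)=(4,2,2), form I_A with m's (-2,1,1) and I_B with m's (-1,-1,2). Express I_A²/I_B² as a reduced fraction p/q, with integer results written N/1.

8/1

Same 4,2,2: normalisation and zero-m 3j drop out of the ratio.
A: Δ: 4! 4! 0! / 9! → 1/630; sum: t=3:−1/36 = -1/36; 3j²(4 2 2; -2 1 1) = Δ·Π!·Σ² = 4/63  (sign +1)
B: Δ: 4! 4! 0! / 9! → 1/630; sum: t=1:−1/144 = -1/144; 3j²(4 2 2; -1 -1 2) = Δ·Π!·Σ² = 1/126  (sign -1)
I_A²/I_B² = (4/63)/(1/126) = 8/1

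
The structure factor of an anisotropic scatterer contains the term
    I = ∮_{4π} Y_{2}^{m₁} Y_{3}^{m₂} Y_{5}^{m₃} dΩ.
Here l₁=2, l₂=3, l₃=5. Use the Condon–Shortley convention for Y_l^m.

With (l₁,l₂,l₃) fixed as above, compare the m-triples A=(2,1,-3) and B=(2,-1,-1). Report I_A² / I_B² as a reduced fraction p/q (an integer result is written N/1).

Same 2,3,5: normalisation and zero-m 3j drop out of the ratio.
A: Δ: 0! 4! 6! / 11! → 1/2310; sum: t=0:+1/1152 = 1/1152; 3j²(2 3 5; 2 1 -3) = Δ·Π!·Σ² = 1/33  (sign +1)
B: Δ: 0! 4! 6! / 11! → 1/2310; sum: t=0:+1/1152 = 1/1152; 3j²(2 3 5; 2 -1 -1) = Δ·Π!·Σ² = 1/154  (sign +1)
I_A²/I_B² = (1/33)/(1/154) = 14/3

14/3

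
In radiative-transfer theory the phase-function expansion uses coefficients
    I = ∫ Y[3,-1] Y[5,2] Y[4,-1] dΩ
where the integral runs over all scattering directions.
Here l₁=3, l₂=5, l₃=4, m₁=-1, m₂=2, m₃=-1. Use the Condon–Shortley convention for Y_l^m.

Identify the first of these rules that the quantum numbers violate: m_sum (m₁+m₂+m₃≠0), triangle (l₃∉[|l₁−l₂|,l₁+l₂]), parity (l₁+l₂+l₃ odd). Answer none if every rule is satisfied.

m₁+m₂+m₃ = -1 + 2 − 1 = 0  ✓
triangle: |3−5|=2 ≤ l₃=4 ≤ 3+5=8  ✓
parity: l₁+l₂+l₃ = 12 is even  ✓

none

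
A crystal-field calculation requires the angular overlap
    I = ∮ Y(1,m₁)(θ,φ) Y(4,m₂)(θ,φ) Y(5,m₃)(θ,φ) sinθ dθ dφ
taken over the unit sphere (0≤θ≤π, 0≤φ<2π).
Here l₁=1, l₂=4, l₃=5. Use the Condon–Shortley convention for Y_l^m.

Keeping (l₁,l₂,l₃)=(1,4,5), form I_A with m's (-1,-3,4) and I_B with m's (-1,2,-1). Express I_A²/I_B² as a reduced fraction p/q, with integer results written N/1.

l's match ⇒ only the (l;m) 3-j factors differ between A and B.
A: triangle coeff Δ(1,4,5) = 1/495; Σ_t [0,0]: t=0:+1/10080 = 1/10080; (3j)²=4/55 [(1 4 5; -1 -3 4)], sign=-1
B: triangle coeff Δ(1,4,5) = 1/495; Σ_t [0,0]: t=0:+1/2880 = 1/2880; (3j)²=2/165 [(1 4 5; -1 2 -1)], sign=+1
I_A²/I_B² = (4/55)/(2/165) = 6/1

6/1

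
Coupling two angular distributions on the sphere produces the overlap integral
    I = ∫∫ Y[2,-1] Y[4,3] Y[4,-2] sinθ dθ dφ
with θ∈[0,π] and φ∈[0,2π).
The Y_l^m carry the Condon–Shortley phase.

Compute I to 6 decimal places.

-0.187702

Checks pass: Σm=0; 10 even; l₃=4∈[2,6].
(2·2+1)(2·4+1)(2·4+1) = 405
Δ: 2! 2! 6! / 11! → 1/13860
sum: t=0:+1/192 t=1:−1/36 t=2:+1/192 = -5/288
3j²(2 4 4; 0 0 0) = Δ·Π!·Σ² = 20/693  (sign -1)
sum: t=1:−1/1440 t=2:+1/240 = 1/288
3j²(2 4 4; -1 3 -2) = Δ·Π!·Σ² = 5/132  (sign +1)
combine: 4πI² = 405·20/693·5/132 = 375/847
take √, sign -1: I = -0.18770204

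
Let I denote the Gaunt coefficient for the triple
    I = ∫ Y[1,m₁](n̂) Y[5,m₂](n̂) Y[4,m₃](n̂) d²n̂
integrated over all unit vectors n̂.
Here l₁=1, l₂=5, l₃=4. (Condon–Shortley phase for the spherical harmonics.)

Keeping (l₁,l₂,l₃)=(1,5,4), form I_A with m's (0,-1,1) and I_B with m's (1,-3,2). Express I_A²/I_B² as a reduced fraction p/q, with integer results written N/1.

6/7

l's match ⇒ only the (l;m) 3-j factors differ between A and B.
A: triangle coeff Δ(1,5,4) = 1/495; Σ_t [1,1]: t=1:−1/720 = -1/720; (3j)²=8/165 [(1 5 4; 0 -1 1)], sign=+1
B: triangle coeff Δ(1,5,4) = 1/495; Σ_t [0,0]: t=0:+1/2880 = 1/2880; (3j)²=28/495 [(1 5 4; 1 -3 2)], sign=+1
I_A²/I_B² = (8/165)/(28/495) = 6/7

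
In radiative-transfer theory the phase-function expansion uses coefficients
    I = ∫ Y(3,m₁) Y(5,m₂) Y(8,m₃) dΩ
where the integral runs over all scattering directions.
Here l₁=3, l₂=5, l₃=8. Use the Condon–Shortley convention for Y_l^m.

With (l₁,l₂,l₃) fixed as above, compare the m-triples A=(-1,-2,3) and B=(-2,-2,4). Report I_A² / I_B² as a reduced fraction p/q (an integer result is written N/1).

25/24

Shared (l₁,l₂,l₃)=(3,5,8): N and (l;000)² cancel in I_A²/I_B².
A: Δ = 0!·6!·10!/17! = 1/136136; Racah Σ t=0..0: t=0:+1/1451520 = 1/1451520; ⇒ 3j(3 5 8; -1 -2 3)² = 75/3094, sgn -1
B: Δ = 0!·6!·10!/17! = 1/136136; Racah Σ t=0..0: t=0:+1/3628800 = 1/3628800; ⇒ 3j(3 5 8; -2 -2 4)² = 36/1547, sgn +1
I_A²/I_B² = (75/3094)/(36/1547) = 25/24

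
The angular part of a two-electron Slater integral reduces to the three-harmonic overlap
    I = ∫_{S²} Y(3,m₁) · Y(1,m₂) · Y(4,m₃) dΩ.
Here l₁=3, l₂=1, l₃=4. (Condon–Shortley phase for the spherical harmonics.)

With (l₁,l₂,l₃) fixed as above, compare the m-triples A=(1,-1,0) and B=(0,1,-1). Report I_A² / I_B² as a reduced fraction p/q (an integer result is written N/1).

Shared (l₁,l₂,l₃)=(3,1,4): N and (l;000)² cancel in I_A²/I_B².
A: Δ = 0!·6!·2!/9! = 1/252; Racah Σ t=0..0: t=0:+1/96 = 1/96; ⇒ 3j(3 1 4; 1 -1 0)² = 1/42, sgn +1
B: Δ = 0!·6!·2!/9! = 1/252; Racah Σ t=0..0: t=0:+1/72 = 1/72; ⇒ 3j(3 1 4; 0 1 -1)² = 5/126, sgn -1
I_A²/I_B² = (1/42)/(5/126) = 3/5

3/5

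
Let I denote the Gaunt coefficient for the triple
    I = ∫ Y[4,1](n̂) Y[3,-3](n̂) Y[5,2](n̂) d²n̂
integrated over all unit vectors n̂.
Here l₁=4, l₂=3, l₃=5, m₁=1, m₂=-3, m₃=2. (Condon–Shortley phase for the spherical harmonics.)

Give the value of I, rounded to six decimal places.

-0.179179

Rules hold: Σm=0, L=12 even, 1≤5≤7.
N = 9·7·11 = 693
Δ = 2!·6!·4!/13! = 1/180180
Racah Σ t=0..2: t=0:+1/576 t=1:−1/144 t=2:+1/576 = -1/288
⇒ 3j(4 3 5; 0 0 0)² = 20/1001, sgn +1
Racah Σ t=0..0: t=0:+1/1728 = 1/1728
⇒ 3j(4 3 5; 1 -3 2)² = 25/858, sgn -1
4πI² = N·(3j₀)²·(3jₘ)² = 750/1859
I = -1·√(0.403443/4π) = -0.17917854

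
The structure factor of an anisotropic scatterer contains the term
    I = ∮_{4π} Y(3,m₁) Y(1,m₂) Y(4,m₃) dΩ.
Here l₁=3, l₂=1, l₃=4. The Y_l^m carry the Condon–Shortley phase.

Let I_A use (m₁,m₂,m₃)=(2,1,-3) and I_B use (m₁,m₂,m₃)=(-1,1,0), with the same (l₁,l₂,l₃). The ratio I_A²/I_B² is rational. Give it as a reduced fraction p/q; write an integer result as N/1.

Same 3,1,4: normalisation and zero-m 3j drop out of the ratio.
A: Δ: 0! 6! 2! / 9! → 1/252; sum: t=0:+1/240 = 1/240; 3j²(3 1 4; 2 1 -3) = Δ·Π!·Σ² = 1/12  (sign -1)
B: Δ: 0! 6! 2! / 9! → 1/252; sum: t=0:+1/96 = 1/96; 3j²(3 1 4; -1 1 0) = Δ·Π!·Σ² = 1/42  (sign +1)
I_A²/I_B² = (1/12)/(1/42) = 7/2

7/2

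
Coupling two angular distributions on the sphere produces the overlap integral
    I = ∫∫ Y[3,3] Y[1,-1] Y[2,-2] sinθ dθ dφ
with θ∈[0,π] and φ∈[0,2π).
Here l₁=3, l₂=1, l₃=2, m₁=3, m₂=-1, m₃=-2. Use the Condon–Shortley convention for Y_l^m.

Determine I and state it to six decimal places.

Checks pass: Σm=0; 6 even; l₃=2∈[2,4].
(2·3+1)(2·1+1)(2·2+1) = 105
Δ: 2! 4! 0! / 7! → 1/105
sum: t=1:−1/4 = -1/4
3j²(3 1 2; 0 0 0) = Δ·Π!·Σ² = 3/35  (sign -1)
sum: t=0:+1/48 = 1/48
3j²(3 1 2; 3 -1 -2) = Δ·Π!·Σ² = 1/7  (sign +1)
combine: 4πI² = 105·3/35·1/7 = 9/7
take √, sign -1: I = -0.31986543

-0.319865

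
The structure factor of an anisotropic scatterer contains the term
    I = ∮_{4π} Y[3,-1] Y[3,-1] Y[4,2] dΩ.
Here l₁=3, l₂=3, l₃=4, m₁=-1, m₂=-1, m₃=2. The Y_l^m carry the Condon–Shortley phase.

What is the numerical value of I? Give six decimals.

Rules hold: Σm=0, L=10 even, 0≤4≤6.
N = 7·7·9 = 441
Δ = 2!·4!·4!/11! = 1/34650
Racah Σ t=0..2: t=0:+1/72 t=1:−1/16 t=2:+1/72 = -5/144
⇒ 3j(3 3 4; 0 0 0)² = 2/77, sgn -1
Racah Σ t=0..2: t=0:+1/192 t=1:−1/36 t=2:+1/192 = -5/288
⇒ 3j(3 3 4; -1 -1 2)² = 20/693, sgn -1
4πI² = N·(3j₀)²·(3jₘ)² = 40/121
I = +1·√(0.330579/4π) = 0.16219310

0.162193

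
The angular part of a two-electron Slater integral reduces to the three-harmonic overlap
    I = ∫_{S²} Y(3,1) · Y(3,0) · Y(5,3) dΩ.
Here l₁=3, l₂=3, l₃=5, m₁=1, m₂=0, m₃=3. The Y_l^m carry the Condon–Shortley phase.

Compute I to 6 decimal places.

1 + 0 + 3 = 4 ≠ 0: azimuthal integral kills it; I = 0

0.000000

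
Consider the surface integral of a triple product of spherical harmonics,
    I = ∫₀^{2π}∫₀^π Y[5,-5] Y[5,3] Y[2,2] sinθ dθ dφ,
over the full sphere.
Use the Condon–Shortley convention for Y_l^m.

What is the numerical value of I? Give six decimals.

Rules hold: Σm=0, L=12 even, 0≤2≤10.
N = 11·11·5 = 605
Δ = 8!·2!·2!/13! = 1/38610
Racah Σ t=3..5: t=3:−1/2880 t=4:+1/576 t=5:−1/2880 = 1/960
⇒ 3j(5 5 2; 0 0 0)² = 10/429, sgn +1
Racah Σ t=8..8: t=8:+1/161280 = 1/161280
⇒ 3j(5 5 2; -5 3 2)² = 1/143, sgn +1
4πI² = N·(3j₀)²·(3jₘ)² = 50/507
I = +1·√(0.0986193/4π) = 0.08858824

0.088588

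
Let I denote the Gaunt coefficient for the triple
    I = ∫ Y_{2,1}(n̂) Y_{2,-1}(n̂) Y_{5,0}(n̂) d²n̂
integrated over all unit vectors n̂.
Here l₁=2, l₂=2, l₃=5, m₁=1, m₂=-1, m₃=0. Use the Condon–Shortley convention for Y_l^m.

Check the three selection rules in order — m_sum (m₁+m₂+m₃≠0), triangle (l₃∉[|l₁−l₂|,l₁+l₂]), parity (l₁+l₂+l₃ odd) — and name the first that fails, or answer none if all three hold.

azimuthal sum: 1 − 1 + 0 = 0  ✓
0 ≤ 5 ≤ 4 (triangle on l)  ✗
L = 2 + 2 + 5 = 9 (odd)

triangle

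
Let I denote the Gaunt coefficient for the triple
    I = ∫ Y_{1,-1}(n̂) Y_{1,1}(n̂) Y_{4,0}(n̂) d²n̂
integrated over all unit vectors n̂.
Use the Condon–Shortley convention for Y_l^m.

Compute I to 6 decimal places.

|1−1|≤4≤1+1 violated ⇒ I = 0

0.000000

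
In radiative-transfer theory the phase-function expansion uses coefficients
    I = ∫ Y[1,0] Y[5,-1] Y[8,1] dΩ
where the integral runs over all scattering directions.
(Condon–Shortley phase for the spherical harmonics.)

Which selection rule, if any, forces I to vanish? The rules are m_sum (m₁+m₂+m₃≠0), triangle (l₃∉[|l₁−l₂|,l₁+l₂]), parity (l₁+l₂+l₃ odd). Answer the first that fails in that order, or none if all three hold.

triangle

azimuthal sum: 0 − 1 + 1 = 0  ✓
4 ≤ 8 ≤ 6 (triangle on l)  ✗
L = 1 + 5 + 8 = 14 (even)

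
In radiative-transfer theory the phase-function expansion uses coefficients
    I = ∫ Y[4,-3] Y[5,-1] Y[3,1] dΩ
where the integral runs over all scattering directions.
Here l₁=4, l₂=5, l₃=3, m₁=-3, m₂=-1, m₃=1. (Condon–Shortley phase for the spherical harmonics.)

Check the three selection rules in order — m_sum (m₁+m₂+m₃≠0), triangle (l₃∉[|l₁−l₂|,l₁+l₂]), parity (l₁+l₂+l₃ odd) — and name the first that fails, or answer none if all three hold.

Σmᵢ = -3  ✗
l₃∈[|l₁−l₂|,l₁+l₂]=[1,9], have l₃=3
Σlᵢ = 12 ⇒ even

m_sum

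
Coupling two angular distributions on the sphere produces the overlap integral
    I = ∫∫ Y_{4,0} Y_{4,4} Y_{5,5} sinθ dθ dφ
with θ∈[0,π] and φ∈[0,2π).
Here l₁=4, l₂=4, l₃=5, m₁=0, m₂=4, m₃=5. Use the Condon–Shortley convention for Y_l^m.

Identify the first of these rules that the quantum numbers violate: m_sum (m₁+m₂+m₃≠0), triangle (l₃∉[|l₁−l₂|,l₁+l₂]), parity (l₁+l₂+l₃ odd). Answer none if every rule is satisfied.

m₁+m₂+m₃ = 0 + 4 + 5 = 9  ✗
triangle: |4−4|=0 ≤ l₃=5 ≤ 4+4=8
parity: l₁+l₂+l₃ = 13 is odd

m_sum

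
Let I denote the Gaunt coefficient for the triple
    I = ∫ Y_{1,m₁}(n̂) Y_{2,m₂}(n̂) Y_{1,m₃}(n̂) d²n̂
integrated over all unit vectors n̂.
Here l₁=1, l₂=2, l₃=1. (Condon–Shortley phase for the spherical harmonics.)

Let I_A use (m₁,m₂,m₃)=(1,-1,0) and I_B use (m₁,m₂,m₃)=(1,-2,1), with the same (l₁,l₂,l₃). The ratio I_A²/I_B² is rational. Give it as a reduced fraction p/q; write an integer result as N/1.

1/2

Shared (l₁,l₂,l₃)=(1,2,1): N and (l;000)² cancel in I_A²/I_B².
A: Δ = 2!·0!·2!/5! = 1/30; Racah Σ t=0..0: t=0:+1/2 = 1/2; ⇒ 3j(1 2 1; 1 -1 0)² = 1/10, sgn -1
B: Δ = 2!·0!·2!/5! = 1/30; Racah Σ t=0..0: t=0:+1/4 = 1/4; ⇒ 3j(1 2 1; 1 -2 1)² = 1/5, sgn +1
I_A²/I_B² = (1/10)/(1/5) = 1/2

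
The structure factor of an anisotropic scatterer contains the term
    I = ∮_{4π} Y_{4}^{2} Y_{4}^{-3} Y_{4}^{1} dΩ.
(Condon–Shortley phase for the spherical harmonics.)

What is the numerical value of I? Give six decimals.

Checks pass: Σm=0; 12 even; l₃=4∈[0,8].
(2·4+1)(2·4+1)(2·4+1) = 729
Δ: 4! 4! 4! / 13! → 1/450450
sum: t=0:+1/13824 t=1:−1/216 t=2:+1/64 t=3:−1/216 t=4:+1/13824 = 5/768
3j²(4 4 4; 0 0 0) = Δ·Π!·Σ² = 18/1001  (sign +1)
sum: t=0:+1/576 t=1:−1/864 = 1/1728
3j²(4 4 4; 2 -3 1) = Δ·Π!·Σ² = 5/1287  (sign -1)
combine: 4πI² = 729·18/1001·5/1287 = 7290/143143
take √, sign -1: I = -0.06366105

-0.063661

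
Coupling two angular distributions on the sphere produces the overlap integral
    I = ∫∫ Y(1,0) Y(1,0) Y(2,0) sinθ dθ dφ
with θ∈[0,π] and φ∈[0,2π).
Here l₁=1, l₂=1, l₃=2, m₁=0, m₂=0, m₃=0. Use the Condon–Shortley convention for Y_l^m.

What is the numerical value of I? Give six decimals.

0.252313

Checks pass: Σm=0; 4 even; l₃=2∈[0,2].
(2·1+1)(2·1+1)(2·2+1) = 45
Δ: 0! 2! 2! / 5! → 1/30
sum: t=0:+1/1 = 1/1
3j²(1 1 2; 0 0 0) = Δ·Π!·Σ² = 2/15  (sign +1)
(m-triple is (0,0,0) — same symbol as above.)
combine: 4πI² = 45·2/15·2/15 = 4/5
take √, sign +1: I = 0.25231325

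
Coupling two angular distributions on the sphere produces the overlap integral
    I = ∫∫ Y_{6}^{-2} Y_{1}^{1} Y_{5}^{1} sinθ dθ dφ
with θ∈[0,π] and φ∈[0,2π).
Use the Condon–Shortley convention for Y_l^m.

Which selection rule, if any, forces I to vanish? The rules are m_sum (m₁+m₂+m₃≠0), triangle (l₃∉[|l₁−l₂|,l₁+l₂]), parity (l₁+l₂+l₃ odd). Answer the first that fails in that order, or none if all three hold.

none

Σmᵢ = 0  ✓
l₃∈[|l₁−l₂|,l₁+l₂]=[5,7], have l₃=5  ✓
Σlᵢ = 12 ⇒ even  ✓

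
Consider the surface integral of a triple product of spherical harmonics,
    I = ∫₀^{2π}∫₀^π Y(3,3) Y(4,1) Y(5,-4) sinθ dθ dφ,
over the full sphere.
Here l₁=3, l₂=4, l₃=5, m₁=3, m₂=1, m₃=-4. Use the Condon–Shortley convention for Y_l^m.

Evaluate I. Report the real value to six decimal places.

-0.186208

Rules hold: Σm=0, L=12 even, 1≤5≤7.
N = 7·9·11 = 693
Δ = 2!·4!·6!/13! = 1/180180
Racah Σ t=0..2: t=0:+1/576 t=1:−1/144 t=2:+1/576 = -1/288
⇒ 3j(3 4 5; 0 0 0)² = 20/1001, sgn +1
Racah Σ t=0..0: t=0:+1/5760 = 1/5760
⇒ 3j(3 4 5; 3 1 -4)² = 9/286, sgn -1
4πI² = N·(3j₀)²·(3jₘ)² = 810/1859
I = -1·√(0.435718/4π) = -0.18620781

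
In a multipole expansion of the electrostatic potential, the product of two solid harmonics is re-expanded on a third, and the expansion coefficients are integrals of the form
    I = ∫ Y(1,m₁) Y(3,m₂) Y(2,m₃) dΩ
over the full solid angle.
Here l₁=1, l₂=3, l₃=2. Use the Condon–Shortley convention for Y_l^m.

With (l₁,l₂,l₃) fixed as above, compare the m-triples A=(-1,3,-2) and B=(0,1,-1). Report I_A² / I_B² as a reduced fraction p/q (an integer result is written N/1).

15/8

Shared (l₁,l₂,l₃)=(1,3,2): N and (l;000)² cancel in I_A²/I_B².
A: Δ = 2!·0!·4!/7! = 1/105; Racah Σ t=2..2: t=2:+1/48 = 1/48; ⇒ 3j(1 3 2; -1 3 -2)² = 1/7, sgn +1
B: Δ = 2!·0!·4!/7! = 1/105; Racah Σ t=1..1: t=1:−1/6 = -1/6; ⇒ 3j(1 3 2; 0 1 -1)² = 8/105, sgn +1
I_A²/I_B² = (1/7)/(8/105) = 15/8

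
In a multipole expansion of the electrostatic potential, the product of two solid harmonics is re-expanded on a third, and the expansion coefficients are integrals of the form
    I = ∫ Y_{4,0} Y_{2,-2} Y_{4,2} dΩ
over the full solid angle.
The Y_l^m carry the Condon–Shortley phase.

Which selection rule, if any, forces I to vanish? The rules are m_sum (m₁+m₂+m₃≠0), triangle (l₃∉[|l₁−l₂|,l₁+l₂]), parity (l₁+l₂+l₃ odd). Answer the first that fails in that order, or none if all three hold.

m₁+m₂+m₃ = 0 − 2 + 2 = 0  ✓
triangle: |4−2|=2 ≤ l₃=4 ≤ 4+2=6  ✓
parity: l₁+l₂+l₃ = 10 is even  ✓

none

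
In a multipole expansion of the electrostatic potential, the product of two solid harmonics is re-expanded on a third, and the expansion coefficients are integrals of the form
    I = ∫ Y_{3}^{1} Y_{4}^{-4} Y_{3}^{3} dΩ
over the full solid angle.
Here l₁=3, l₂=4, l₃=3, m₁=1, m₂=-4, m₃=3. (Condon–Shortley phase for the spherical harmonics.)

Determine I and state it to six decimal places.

-0.166198

Checks pass: Σm=0; 10 even; l₃=3∈[1,7].
(2·3+1)(2·4+1)(2·3+1) = 441
Δ: 4! 2! 4! / 11! → 1/34650
sum: t=1:−1/72 t=2:+1/16 t=3:−1/72 = 5/144
3j²(3 4 3; 0 0 0) = Δ·Π!·Σ² = 2/77  (sign -1)
sum: t=0:+1/1152 = 1/1152
3j²(3 4 3; 1 -4 3) = Δ·Π!·Σ² = 1/33  (sign +1)
combine: 4πI² = 441·2/77·1/33 = 42/121
take √, sign -1: I = -0.16619847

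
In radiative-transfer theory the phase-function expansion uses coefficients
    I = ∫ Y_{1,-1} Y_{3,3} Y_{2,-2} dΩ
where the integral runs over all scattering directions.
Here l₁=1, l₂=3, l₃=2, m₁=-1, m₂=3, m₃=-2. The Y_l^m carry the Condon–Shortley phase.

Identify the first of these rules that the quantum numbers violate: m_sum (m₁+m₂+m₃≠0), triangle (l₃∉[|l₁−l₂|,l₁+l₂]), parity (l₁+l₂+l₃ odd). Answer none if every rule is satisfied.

none

m₁+m₂+m₃ = -1 + 3 − 2 = 0  ✓
triangle: |1−3|=2 ≤ l₃=2 ≤ 1+3=4  ✓
parity: l₁+l₂+l₃ = 6 is even  ✓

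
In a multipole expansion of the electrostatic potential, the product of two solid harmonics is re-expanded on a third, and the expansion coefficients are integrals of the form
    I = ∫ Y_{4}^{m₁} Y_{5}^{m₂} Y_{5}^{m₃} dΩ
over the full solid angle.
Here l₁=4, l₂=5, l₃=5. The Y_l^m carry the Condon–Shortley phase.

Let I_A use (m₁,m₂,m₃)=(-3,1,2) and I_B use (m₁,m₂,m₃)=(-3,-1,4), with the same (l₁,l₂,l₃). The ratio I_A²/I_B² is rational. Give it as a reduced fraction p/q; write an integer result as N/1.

1/12

Shared (l₁,l₂,l₃)=(4,5,5): N and (l;000)² cancel in I_A²/I_B².
A: Δ = 4!·4!·6!/15! = 1/3153150; Racah Σ t=3..4: t=3:−1/5184 t=4:+1/6912 = -1/20736; ⇒ 3j(4 5 5; -3 1 2)² = 5/2574, sgn +1
B: Δ = 4!·4!·6!/15! = 1/3153150; Racah Σ t=3..4: t=3:−1/17280 t=4:+1/103680 = -1/20736; ⇒ 3j(4 5 5; -3 -1 4)² = 10/429, sgn +1
I_A²/I_B² = (5/2574)/(10/429) = 1/12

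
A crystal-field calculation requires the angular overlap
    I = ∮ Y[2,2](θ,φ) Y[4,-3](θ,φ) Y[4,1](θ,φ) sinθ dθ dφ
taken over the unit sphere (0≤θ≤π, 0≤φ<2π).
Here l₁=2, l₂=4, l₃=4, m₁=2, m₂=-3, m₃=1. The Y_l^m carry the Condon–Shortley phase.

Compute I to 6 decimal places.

0.159270

Checks pass: Σm=0; 10 even; l₃=4∈[2,6].
(2·2+1)(2·4+1)(2·4+1) = 405
Δ: 2! 2! 6! / 11! → 1/13860
sum: t=0:+1/192 t=1:−1/36 t=2:+1/192 = -5/288
3j²(2 4 4; 0 0 0) = Δ·Π!·Σ² = 20/693  (sign -1)
sum: t=0:+1/480 = 1/480
3j²(2 4 4; 2 -3 1) = Δ·Π!·Σ² = 3/110  (sign -1)
combine: 4πI² = 405·20/693·3/110 = 270/847
take √, sign +1: I = 0.15927046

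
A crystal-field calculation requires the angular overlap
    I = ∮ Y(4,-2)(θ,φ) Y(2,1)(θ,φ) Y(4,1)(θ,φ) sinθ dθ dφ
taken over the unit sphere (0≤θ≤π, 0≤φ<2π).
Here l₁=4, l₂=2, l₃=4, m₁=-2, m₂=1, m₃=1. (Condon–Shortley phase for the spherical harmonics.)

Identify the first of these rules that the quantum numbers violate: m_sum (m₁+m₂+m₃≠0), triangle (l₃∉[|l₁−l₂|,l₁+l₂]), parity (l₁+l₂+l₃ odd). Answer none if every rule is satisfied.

Σmᵢ = 0  ✓
l₃∈[|l₁−l₂|,l₁+l₂]=[2,6], have l₃=4  ✓
Σlᵢ = 10 ⇒ even  ✓

none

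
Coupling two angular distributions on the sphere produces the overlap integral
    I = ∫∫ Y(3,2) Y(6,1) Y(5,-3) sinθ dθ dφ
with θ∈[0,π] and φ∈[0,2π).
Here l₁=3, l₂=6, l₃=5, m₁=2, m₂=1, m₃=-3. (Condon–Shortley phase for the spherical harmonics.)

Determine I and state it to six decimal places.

0.166435

Rules hold: Σm=0, L=14 even, 3≤5≤9.
N = 7·13·11 = 1001
Δ = 4!·2!·8!/15! = 1/675675
Racah Σ t=1..3: t=1:−1/8640 t=2:+1/2304 t=3:−1/8640 = 7/34560
⇒ 3j(3 6 5; 0 0 0)² = 7/429, sgn -1
Racah Σ t=0..1: t=0:+1/120960 t=1:−1/17280 = -1/20160
⇒ 3j(3 6 5; 2 1 -3)² = 64/3003, sgn -1
4πI² = N·(3j₀)²·(3jₘ)² = 448/1287
I = +1·√(0.348096/4π) = 0.16643505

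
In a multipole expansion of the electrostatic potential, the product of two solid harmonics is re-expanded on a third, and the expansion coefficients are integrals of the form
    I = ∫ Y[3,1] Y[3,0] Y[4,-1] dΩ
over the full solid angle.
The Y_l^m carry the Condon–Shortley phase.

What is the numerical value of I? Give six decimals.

m-sum 0 ✓  L=10 even ✓  0≤4≤6 ✓
Π(2lᵢ+1) = 7×7×9 = 441
triangle coeff Δ(3,3,4) = 1/34650
Σ_t [0,2]: t=0:+1/72 t=1:−1/16 t=2:+1/72 = -5/144
(3j)²=2/77 [(3 3 4; 0 0 0)], sign=-1
Σ_t [0,2]: t=0:+1/48 t=1:−1/24 t=2:+1/288 = -5/288
(3j)²=5/462 [(3 3 4; 1 0 -1)], sign=+1
⇒ 4πI² = 15/121
I = (-1)√(15/121/(4π)) = -0.09932258

-0.099323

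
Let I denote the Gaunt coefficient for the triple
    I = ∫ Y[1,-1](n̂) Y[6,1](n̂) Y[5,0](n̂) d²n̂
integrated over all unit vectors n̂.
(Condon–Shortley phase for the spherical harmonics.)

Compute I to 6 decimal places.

-0.187239

Rules hold: Σm=0, L=12 even, 5≤5≤7.
N = 3·13·11 = 429
Δ = 2!·0!·10!/13! = 1/858
Racah Σ t=1..1: t=1:−1/14400 = -1/14400
⇒ 3j(1 6 5; 0 0 0)² = 6/143, sgn +1
Racah Σ t=2..2: t=2:+1/28800 = 1/28800
⇒ 3j(1 6 5; -1 1 0)² = 7/286, sgn -1
4πI² = N·(3j₀)²·(3jₘ)² = 63/143
I = -1·√(0.440559/4π) = -0.18723944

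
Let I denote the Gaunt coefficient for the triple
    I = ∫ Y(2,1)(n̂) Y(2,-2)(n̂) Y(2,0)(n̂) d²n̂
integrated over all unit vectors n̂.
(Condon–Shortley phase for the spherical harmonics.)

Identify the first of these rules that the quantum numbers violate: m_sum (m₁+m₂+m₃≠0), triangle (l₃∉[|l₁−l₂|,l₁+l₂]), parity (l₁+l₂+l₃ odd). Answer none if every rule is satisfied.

m_sum

azimuthal sum: 1 − 2 + 0 = -1  ✗
0 ≤ 2 ≤ 4 (triangle on l)
L = 2 + 2 + 2 = 6 (even)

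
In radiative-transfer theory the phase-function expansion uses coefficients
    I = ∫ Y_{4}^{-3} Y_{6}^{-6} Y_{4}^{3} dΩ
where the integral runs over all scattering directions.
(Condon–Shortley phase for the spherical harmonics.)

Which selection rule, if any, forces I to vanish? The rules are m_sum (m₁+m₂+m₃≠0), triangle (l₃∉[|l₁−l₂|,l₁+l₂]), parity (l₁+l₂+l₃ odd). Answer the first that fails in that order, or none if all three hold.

m_sum

m₁+m₂+m₃ = -3 − 6 + 3 = -6  ✗
triangle: |4−6|=2 ≤ l₃=4 ≤ 4+6=10
parity: l₁+l₂+l₃ = 14 is even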